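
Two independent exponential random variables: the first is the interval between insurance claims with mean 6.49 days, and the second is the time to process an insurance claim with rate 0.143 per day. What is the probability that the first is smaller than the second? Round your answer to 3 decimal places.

0.519

λ_1 = 1/6.49 = 0.154083, λ_2 = 0.143.
For independent exponentials, P(the first < the second) = λ_1/(λ_1+λ_2) = 0.154083/0.297083 ≈ 0.519.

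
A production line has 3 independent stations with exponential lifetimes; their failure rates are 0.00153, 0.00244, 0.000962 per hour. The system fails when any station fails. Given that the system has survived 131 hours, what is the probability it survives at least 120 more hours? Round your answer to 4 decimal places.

0.5533

Time to first failure ~ Exp(Σλ) with Σλ = 0.004932.
By memorylessness, P(T > 131+120 | T > 131) = P(T > 120) = e^(−0.004932·120) ≈ 0.5533.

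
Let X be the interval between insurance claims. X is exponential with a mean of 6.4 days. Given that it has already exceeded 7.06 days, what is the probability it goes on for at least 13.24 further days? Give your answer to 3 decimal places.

The rate is λ = 1/6.4 = 0.15625 per day.
The exponential is memoryless, so the remaining time is again Exp(λ): the condition X > 7.06 is irrelevant.
P(X > 13.24) = e^(−2.0688) ≈ 0.126.

0.126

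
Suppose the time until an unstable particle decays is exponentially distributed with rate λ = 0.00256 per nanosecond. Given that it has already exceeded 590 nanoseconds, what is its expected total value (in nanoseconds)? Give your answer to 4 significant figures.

By memorylessness, E[X | X > 590] = 590 + 1/λ = 590 + 390.625 = 980.625 nanoseconds.

980.6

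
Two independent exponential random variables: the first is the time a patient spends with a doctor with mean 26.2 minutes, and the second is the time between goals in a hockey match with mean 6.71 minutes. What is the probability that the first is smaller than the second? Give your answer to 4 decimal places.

0.2039

λ_1 = 1/26.2 = 0.0381679, λ_2 = 1/6.71 = 0.149031.
For independent exponentials, P(the first < the second) = λ_1/(λ_1+λ_2) = 0.0381679/0.187199 ≈ 0.2039.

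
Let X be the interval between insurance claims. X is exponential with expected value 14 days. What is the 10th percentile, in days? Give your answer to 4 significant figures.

1.475

The rate is λ = 1/14 = 0.0714286 per day.
Set 1 − e^(−λt) = 0.1, so t = −ln(0.9)/λ = 0.10536/0.0714286 ≈ 1.47505 days.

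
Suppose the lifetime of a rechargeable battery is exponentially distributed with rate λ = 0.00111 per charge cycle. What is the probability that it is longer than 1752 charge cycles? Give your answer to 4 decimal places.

P(X > 1752) = e^(−λ·1752) = e^(−1.9447) ≈ 0.1430.

0.1430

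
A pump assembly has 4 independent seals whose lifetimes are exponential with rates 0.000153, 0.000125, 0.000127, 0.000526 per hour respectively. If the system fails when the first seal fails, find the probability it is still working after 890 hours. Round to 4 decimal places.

The time to first failure is exponential with rate Σλ = 0.000153 + 0.000125 + 0.000127 + 0.000526 = 0.000931.
P(min > 890) = e^(−0.000931·890) = e^(−0.82859) ≈ 0.4367.

0.4367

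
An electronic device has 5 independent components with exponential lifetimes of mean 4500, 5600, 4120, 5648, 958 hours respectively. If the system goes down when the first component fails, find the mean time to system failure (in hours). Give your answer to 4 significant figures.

536.4

The first failure time is exponential with rate Σλ_i = 1/4500 + 1/5600 + 1/4120 + 1/5648 + 1/958 = 0.00186441 per hour.
E[min] = 1/Σλ = 1/0.00186441 = 536.363 hours.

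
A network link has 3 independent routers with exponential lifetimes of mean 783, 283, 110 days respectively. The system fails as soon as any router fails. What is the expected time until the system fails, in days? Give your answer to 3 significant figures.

The first failure time is exponential with rate Σλ_i = 1/783 + 1/283 + 1/110 = 0.0139016 per day.
E[min] = 1/Σλ = 1/0.0139016 = 71.9341 days.

71.9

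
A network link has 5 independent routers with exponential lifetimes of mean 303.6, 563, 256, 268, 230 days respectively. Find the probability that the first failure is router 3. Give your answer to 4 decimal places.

Rates: λ_i = 1/mean_i → 0.00329381, 0.0017762, 0.00390625, 0.00373134, 0.00434783; Σλ = 0.0170554.
P(router 3 first) = λ_3/Σλ = 0.00390625/0.0170554 ≈ 0.2290.

0.2290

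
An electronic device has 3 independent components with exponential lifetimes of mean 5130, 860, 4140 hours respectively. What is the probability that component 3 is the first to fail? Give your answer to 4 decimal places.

Rates: λ_i = 1/mean_i → 0.000194932, 0.00116279, 0.000241546; Σλ = 0.00159927.
P(component 3 first) = λ_3/Σλ = 0.000241546/0.00159927 ≈ 0.1510.

0.1510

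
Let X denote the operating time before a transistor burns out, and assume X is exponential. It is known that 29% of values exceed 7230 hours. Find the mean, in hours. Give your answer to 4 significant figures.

e^(−λ·7230) = 0.29 ⇒ λ = −ln(0.29)/7230 = 0.000171214.
Mean = 1/λ = 5840.66 hours.

5841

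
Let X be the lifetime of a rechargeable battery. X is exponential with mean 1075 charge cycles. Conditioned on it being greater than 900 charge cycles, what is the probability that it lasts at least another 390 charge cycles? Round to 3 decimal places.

The rate is λ = 1/1075 = 0.000930233 per charge cycle.
The exponential is memoryless, so the remaining time is again Exp(λ): the condition X > 900 is irrelevant.
P(X > 390) = e^(−0.36279) ≈ 0.696.

0.696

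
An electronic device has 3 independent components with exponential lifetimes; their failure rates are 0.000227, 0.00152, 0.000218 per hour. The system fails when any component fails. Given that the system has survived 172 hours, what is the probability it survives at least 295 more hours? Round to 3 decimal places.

0.560

Time to first failure ~ Exp(Σλ) with Σλ = 0.001965.
By memorylessness, P(T > 172+295 | T > 172) = P(T > 295) = e^(−0.001965·295) ≈ 0.560.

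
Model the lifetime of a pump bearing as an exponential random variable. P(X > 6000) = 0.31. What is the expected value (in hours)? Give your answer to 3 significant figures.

5120

e^(−λ·6000) = 0.31 ⇒ λ = −ln(0.31)/6000 = 0.000195197.
Mean = 1/λ = 5123.03 hours.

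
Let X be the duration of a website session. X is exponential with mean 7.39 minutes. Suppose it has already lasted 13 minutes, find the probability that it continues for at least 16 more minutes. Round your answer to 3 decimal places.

0.115

The rate is λ = 1/7.39 = 0.135318 per minute.
By the memoryless property, P(X > 13+16 | X > 13) = P(X > 16).
P(X > 16) = e^(−2.1651) ≈ 0.115.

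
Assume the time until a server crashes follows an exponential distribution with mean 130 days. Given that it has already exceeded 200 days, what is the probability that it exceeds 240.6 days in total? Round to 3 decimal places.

The rate is λ = 1/130 = 0.00769231 per day.
The exponential is memoryless, so the remaining time is again Exp(λ): the condition X > 200 is irrelevant.
P(X > 40.6) = e^(−0.31231) ≈ 0.732.

0.732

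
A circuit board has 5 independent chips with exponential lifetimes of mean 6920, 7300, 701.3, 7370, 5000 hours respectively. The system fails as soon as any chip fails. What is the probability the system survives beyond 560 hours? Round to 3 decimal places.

0.318

The first failure time is exponential with rate Σλ_i = 1/6920 + 1/7300 + 1/701.3 + 1/7370 + 1/5000 = 0.0020431 per hour.
P(min > 560) = e^(−0.0020431·560) = e^(−1.1441) ≈ 0.318.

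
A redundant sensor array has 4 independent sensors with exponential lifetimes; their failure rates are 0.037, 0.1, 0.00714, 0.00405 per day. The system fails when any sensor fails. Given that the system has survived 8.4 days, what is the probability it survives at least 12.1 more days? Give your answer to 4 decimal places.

Time to first failure ~ Exp(Σλ) with Σλ = 0.14819.
By memorylessness, P(T > 8.4+12.1 | T > 8.4) = P(T > 12.1) = e^(−0.14819·12.1) ≈ 0.1664.

0.1664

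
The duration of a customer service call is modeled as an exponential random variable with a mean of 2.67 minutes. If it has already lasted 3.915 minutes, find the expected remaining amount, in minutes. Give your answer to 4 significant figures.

2.670

The rate is λ = 1/2.67 = 0.374532 per minute.
By memorylessness, the remaining amount past any threshold is again Exp(λ) with mean 1/λ = 2.67 minutes.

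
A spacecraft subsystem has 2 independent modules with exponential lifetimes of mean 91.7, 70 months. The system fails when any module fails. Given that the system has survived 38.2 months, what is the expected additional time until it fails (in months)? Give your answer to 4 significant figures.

First-failure rate Σλ = 1/91.7 + 1/70 = 0.0251908.
By memorylessness the expected residual is 1/Σλ = 39.697 months, regardless of the 38.2 already elapsed.

39.70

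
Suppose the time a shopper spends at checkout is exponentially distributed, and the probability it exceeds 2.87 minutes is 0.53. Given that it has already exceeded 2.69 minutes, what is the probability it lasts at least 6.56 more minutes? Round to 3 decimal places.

From e^(−λ·2.87) = 0.53, λ = −ln(0.53)/2.87 = 0.221212.
Memoryless: P(X > 2.69+6.56 | X > 2.69) = P(X > 6.56) = e^(−0.221212·6.56) ≈ 0.234.

0.234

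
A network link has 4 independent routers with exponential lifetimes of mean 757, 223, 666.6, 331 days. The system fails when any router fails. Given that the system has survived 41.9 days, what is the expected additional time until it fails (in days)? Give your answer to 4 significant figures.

96.84

First-failure rate Σλ = 1/757 + 1/223 + 1/666.6 + 1/331 = 0.0103266.
By memorylessness the expected residual is 1/Σλ = 96.8372 days, regardless of the 41.9 already elapsed.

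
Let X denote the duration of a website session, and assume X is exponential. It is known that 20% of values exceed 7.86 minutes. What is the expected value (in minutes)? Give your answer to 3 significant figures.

4.88

e^(−λ·7.86) = 0.20 ⇒ λ = −ln(0.20)/7.86 = 0.204763.
Mean = 1/λ = 4.88369 minutes.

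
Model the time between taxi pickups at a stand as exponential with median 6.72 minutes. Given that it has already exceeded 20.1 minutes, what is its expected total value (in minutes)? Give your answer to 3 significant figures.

29.8

For an exponential, median = ln(2)/λ, so λ = ln 2 / 6.72 = 0.103147 per minute.
By memorylessness, E[X | X > 20.1] = 20.1 + 1/λ = 20.1 + 9.69491 = 29.7949 minutes.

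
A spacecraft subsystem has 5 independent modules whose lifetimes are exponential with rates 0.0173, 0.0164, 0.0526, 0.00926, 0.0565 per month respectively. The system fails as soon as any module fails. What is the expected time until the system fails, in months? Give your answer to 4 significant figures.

The time to first failure is exponential with rate Σλ = 0.0173 + 0.0164 + 0.0526 + 0.00926 + 0.0565 = 0.15206.
E[min] = 1/Σλ = 1/0.15206 = 6.57635 months.

6.576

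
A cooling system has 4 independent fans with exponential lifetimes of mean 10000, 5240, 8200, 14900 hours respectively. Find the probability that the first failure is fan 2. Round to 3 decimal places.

0.398

Rates: λ_i = 1/mean_i → 0.0001, 0.00019084, 0.000121951, 0.0000671141; Σλ = 0.000479905.
P(fan 2 first) = λ_2/Σλ = 0.00019084/0.000479905 ≈ 0.398.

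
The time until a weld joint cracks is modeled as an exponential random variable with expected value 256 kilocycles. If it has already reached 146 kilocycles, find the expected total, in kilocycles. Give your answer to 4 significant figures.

The rate is λ = 1/256 = 0.00390625 per kilocycle.
By memorylessness, E[X | X > 146] = 146 + 1/λ = 146 + 256 = 402 kilocycles.

402.0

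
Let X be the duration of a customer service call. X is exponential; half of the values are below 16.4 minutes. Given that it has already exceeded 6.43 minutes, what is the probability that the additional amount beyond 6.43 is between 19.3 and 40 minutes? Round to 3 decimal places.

0.258

For an exponential, median = ln(2)/λ, so λ = ln 2 / 16.4 = 0.0422651 per minute.
Memoryless: the residual past 6.43 is again Exp(λ).
P(19.3 < residual < 40) = e^(−λ·19.3) − e^(−λ·40) = 0.44232 − 0.18441 ≈ 0.258.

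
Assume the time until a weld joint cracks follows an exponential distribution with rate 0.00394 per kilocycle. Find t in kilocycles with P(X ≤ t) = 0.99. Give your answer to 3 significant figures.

Set 1 − e^(−λt) = 0.99, so t = −ln(0.01)/λ = 4.6052/0.00394 ≈ 1168.82 kilocycles.

1170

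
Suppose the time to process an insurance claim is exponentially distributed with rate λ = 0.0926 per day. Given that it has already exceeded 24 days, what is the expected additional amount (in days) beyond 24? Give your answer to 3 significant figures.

10.8

By memorylessness, the remaining amount past any threshold is again Exp(λ) with mean 1/λ = 10.7991 days.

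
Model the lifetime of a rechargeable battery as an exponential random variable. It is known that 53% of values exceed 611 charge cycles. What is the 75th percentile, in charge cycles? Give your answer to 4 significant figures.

1334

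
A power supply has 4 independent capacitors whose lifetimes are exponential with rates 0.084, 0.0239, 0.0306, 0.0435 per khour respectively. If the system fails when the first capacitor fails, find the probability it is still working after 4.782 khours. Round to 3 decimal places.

The time to first failure is exponential with rate Σλ = 0.084 + 0.0239 + 0.0306 + 0.0435 = 0.182.
P(min > 4.782) = e^(−0.182·4.782) = e^(−0.87032) ≈ 0.419.

0.419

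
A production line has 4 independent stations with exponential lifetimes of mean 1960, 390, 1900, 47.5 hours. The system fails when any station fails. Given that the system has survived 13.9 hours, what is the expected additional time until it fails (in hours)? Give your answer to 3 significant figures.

40.6

First-failure rate Σλ = 1/1960 + 1/390 + 1/1900 + 1/47.5 = 0.0246533.
By memorylessness the expected residual is 1/Σλ = 40.5626 hours, regardless of the 13.9 already elapsed.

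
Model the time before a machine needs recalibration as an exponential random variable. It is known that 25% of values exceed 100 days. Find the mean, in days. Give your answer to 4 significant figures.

e^(−λ·100) = 0.25 ⇒ λ = −ln(0.25)/100 = 0.0138629.
Mean = 1/λ = 72.1348 days.

72.13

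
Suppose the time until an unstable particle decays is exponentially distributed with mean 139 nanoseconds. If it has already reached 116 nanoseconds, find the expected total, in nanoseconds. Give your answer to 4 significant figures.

The rate is λ = 1/139 = 0.00719424 per nanosecond.
By memorylessness, E[X | X > 116] = 116 + 1/λ = 116 + 139 = 255 nanoseconds.

255.0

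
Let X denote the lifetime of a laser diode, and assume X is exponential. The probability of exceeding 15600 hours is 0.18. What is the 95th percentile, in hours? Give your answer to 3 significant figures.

e^(−λ·15600) = 0.18 ⇒ λ = −ln(0.18)/15600 = 0.000109923.
95th percentile: 1 − e^(−λt) = 0.95, t = −ln(0.05)/λ = 27253 hours.

27300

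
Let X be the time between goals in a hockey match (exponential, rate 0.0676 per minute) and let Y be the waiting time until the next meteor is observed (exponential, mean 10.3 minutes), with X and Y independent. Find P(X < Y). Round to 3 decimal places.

0.410

λ_1 = 0.0676, λ_2 = 1/10.3 = 0.0970874.
For independent exponentials, P(X < Y) = λ_1/(λ_1+λ_2) = 0.0676/0.164687 ≈ 0.410.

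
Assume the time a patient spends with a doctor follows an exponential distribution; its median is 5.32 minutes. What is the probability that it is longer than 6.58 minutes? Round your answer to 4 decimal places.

0.4243

For an exponential, median = ln(2)/λ, so λ = ln 2 / 5.32 = 0.130291 per minute.
P(X > 6.58) = e^(−λ·6.58) = e^(−0.85731) ≈ 0.4243.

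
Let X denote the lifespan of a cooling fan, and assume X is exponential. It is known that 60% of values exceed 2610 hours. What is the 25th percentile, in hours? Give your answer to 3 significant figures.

e^(−λ·2610) = 0.60 ⇒ λ = −ln(0.60)/2610 = 0.000195719.
25th percentile: 1 − e^(−λt) = 0.25, t = −ln(0.75)/λ = 1469.88 hours.

1470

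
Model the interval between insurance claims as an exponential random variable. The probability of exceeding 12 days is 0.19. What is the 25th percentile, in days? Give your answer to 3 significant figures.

2.08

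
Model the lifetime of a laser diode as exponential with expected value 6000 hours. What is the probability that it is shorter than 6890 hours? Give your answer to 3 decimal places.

The rate is λ = 1/6000 = 0.000166667 per hour.
P(X ≤ 6890) = 1 − e^(−λ·6890) = 1 − e^(−1.1483) ≈ 0.683.

0.683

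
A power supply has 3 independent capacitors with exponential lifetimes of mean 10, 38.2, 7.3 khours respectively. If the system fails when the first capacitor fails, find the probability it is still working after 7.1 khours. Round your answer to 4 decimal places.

The first failure time is exponential with rate Σλ_i = 1/10 + 1/38.2 + 1/7.3 = 0.263164 per khour.
P(min > 7.1) = e^(−0.263164·7.1) = e^(−1.8685) ≈ 0.1544.

0.1544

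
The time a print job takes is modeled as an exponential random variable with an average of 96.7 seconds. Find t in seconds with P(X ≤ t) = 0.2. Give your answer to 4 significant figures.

21.58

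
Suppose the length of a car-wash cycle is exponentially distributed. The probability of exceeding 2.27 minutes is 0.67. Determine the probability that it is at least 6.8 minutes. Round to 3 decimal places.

0.301

e^(−λ·2.27) = 0.67 ⇒ λ = −ln(0.67)/2.27 = 0.176422.
P(X > 6.8) = e^(−0.176422·6.8) = e^(−1.1997) ≈ 0.301.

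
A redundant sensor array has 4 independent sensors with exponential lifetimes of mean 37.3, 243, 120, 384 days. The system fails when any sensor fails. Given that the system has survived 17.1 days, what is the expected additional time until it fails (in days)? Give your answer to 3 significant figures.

23.9

First-failure rate Σλ = 1/37.3 + 1/243 + 1/120 + 1/384 = 0.0418624.
By memorylessness the expected residual is 1/Σλ = 23.8878 days, regardless of the 17.1 already elapsed.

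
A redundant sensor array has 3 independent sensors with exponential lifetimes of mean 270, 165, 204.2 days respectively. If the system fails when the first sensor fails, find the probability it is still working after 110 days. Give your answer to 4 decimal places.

The first failure time is exponential with rate Σλ_i = 1/270 + 1/165 + 1/204.2 = 0.0146615 per day.
P(min > 110) = e^(−0.0146615·110) = e^(−1.6128) ≈ 0.1993.

0.1993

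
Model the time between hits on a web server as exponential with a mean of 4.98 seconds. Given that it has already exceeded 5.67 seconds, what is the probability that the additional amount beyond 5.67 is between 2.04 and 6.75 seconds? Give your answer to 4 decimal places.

0.4061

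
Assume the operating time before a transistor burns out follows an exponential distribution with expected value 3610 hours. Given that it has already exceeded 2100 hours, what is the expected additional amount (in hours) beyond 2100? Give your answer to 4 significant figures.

3610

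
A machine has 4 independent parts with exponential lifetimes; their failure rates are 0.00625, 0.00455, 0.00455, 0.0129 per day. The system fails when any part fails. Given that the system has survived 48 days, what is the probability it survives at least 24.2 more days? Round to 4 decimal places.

Time to first failure ~ Exp(Σλ) with Σλ = 0.02825.
By memorylessness, P(T > 48+24.2 | T > 48) = P(T > 24.2) = e^(−0.02825·24.2) ≈ 0.5048.

0.5048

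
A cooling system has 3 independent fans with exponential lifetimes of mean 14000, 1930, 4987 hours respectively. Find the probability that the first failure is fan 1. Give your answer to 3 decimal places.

0.090

Rates: λ_i = 1/mean_i → 0.0000714286, 0.000518135, 0.000200521; Σλ = 0.000790085.
P(fan 1 first) = λ_1/Σλ = 0.0000714286/0.000790085 ≈ 0.090.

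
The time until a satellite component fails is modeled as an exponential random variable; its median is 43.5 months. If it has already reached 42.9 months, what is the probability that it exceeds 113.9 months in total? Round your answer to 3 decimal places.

0.323

For an exponential, median = ln(2)/λ, so λ = ln 2 / 43.5 = 0.0159344 per month.
By the memoryless property, P(X > 42.9+71 | X > 42.9) = P(X > 71).
P(X > 71) = e^(−1.1313) ≈ 0.323.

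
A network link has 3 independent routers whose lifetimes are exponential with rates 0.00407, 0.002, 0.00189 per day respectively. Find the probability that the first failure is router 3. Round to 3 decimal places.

The time to first failure is exponential with rate Σλ = 0.00407 + 0.002 + 0.00189 = 0.00796.
P(router 3 first) = λ_3/Σλ = 0.00189/0.00796 ≈ 0.237.

0.237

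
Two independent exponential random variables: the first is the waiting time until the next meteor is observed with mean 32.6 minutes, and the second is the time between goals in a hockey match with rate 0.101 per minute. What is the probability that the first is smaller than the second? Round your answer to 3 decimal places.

λ_1 = 1/32.6 = 0.0306748, λ_2 = 0.101.
For independent exponentials, P(the first < the second) = λ_1/(λ_1+λ_2) = 0.0306748/0.131675 ≈ 0.233.

0.233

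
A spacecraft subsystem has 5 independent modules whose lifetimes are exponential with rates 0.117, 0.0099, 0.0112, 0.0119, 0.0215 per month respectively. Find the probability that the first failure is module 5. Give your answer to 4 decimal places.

The time to first failure is exponential with rate Σλ = 0.117 + 0.0099 + 0.0112 + 0.0119 + 0.0215 = 0.1715.
P(module 5 first) = λ_5/Σλ = 0.0215/0.1715 ≈ 0.1254.

0.1254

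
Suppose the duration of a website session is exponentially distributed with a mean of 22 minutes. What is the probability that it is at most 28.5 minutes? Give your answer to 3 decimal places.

0.726

The rate is λ = 1/22 = 0.0454545 per minute.
P(X ≤ 28.5) = 1 − e^(−λ·28.5) = 1 − e^(−1.2955) ≈ 0.726.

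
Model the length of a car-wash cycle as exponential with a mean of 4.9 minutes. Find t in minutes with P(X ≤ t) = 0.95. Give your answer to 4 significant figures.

14.68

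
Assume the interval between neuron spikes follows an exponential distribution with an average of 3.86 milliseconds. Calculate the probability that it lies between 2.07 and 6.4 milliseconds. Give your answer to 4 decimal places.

The rate is λ = 1/3.86 = 0.259067 per millisecond.
P(2.07 < X < 6.4) = e^(−λ·2.07) − e^(−λ·6.4) = 0.58493 − 0.19051 ≈ 0.3944.

0.3944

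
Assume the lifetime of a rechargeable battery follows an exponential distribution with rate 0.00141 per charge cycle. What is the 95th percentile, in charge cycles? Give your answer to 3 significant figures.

2120

Set 1 − e^(−λt) = 0.95, so t = −ln(0.05)/λ = 2.9957/0.00141 ≈ 2124.63 charge cycles.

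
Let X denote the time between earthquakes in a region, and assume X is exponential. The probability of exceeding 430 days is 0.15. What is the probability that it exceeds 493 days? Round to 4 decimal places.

0.1136

e^(−λ·430) = 0.15 ⇒ λ = −ln(0.15)/430 = 0.00441191.
P(X > 493) = e^(−0.00441191·493) = e^(−2.1751) ≈ 0.1136.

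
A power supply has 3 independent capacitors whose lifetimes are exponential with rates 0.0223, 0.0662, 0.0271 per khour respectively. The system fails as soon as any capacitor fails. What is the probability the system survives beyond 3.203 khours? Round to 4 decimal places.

0.6906

The time to first failure is exponential with rate Σλ = 0.0223 + 0.0662 + 0.0271 = 0.1156.
P(min > 3.203) = e^(−0.1156·3.203) = e^(−0.37027) ≈ 0.6906.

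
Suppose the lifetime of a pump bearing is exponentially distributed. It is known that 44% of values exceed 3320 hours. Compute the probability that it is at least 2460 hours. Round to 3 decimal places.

0.544

e^(−λ·3320) = 0.44 ⇒ λ = −ln(0.44)/3320 = 0.000247283.
P(X > 2460) = e^(−0.000247283·2460) = e^(−0.60832) ≈ 0.544.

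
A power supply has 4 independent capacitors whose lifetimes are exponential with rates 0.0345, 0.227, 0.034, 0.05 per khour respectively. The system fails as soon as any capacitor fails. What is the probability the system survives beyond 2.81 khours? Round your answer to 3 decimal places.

0.379

The time to first failure is exponential with rate Σλ = 0.0345 + 0.227 + 0.034 + 0.05 = 0.3455.
P(min > 2.81) = e^(−0.3455·2.81) = e^(−0.97086) ≈ 0.379.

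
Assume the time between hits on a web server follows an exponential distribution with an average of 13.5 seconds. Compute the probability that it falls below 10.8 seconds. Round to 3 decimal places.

0.551

The rate is λ = 1/13.5 = 0.0740741 per second.
P(X ≤ 10.8) = 1 − e^(−λ·10.8) = 1 − e^(−0.8) ≈ 0.551.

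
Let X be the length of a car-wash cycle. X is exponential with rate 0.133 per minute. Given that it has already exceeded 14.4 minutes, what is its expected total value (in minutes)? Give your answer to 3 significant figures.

21.9

By memorylessness, E[X | X > 14.4] = 14.4 + 1/λ = 14.4 + 7.5188 = 21.9188 minutes.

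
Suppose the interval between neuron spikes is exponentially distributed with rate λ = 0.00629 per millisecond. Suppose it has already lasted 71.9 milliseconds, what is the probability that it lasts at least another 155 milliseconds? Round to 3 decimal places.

0.377

By the memoryless property, P(X > 71.9+155 | X > 71.9) = P(X > 155).
P(X > 155) = e^(−0.97495) ≈ 0.377.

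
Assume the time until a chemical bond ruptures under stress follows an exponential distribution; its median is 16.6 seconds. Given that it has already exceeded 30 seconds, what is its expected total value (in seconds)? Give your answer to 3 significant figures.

For an exponential, median = ln(2)/λ, so λ = ln 2 / 16.6 = 0.0417559 per second.
By memorylessness, E[X | X > 30] = 30 + 1/λ = 30 + 23.9487 = 53.9487 seconds.

53.9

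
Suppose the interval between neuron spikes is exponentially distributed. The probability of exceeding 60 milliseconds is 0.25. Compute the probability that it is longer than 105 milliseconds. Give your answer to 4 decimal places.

e^(−λ·60) = 0.25 ⇒ λ = −ln(0.25)/60 = 0.0231049.
P(X > 105) = e^(−0.0231049·105) = e^(−2.426) ≈ 0.0884.

0.0884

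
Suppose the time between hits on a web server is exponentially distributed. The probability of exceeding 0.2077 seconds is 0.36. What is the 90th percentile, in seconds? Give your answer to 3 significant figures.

0.468

e^(−λ·0.2077) = 0.36 ⇒ λ = −ln(0.36)/0.2077 = 4.91888.
90th percentile: 1 − e^(−λt) = 0.9, t = −ln(0.1)/λ = 0.468112 seconds.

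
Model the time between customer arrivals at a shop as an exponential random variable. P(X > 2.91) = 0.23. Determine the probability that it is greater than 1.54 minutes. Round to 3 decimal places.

0.459

e^(−λ·2.91) = 0.23 ⇒ λ = −ln(0.23)/2.91 = 0.505043.
P(X > 1.54) = e^(−0.505043·1.54) = e^(−0.77777) ≈ 0.459.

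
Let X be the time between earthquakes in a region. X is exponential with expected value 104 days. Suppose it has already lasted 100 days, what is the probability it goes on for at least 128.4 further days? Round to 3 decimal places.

0.291

The rate is λ = 1/104 = 0.00961538 per day.
P(X > s+t | X > s) = e^(−λ(s+t))/e^(−λs) = e^(−λt), independent of s = 100.
P(X > 128.4) = e^(−1.2346) ≈ 0.291.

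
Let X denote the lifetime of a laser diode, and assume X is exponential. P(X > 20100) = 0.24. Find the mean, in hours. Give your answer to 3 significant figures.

e^(−λ·20100) = 0.24 ⇒ λ = −ln(0.24)/20100 = 0.0000710008.
Mean = 1/λ = 14084.3 hours.

14100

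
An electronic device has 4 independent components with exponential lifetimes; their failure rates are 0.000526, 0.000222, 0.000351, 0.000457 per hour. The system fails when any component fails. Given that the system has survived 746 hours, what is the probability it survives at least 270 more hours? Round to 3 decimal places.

0.657

Time to first failure ~ Exp(Σλ) with Σλ = 0.001556.
By memorylessness, P(T > 746+270 | T > 746) = P(T > 270) = e^(−0.001556·270) ≈ 0.657.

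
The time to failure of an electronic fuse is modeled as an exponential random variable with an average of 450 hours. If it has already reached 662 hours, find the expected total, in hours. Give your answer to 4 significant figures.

The rate is λ = 1/450 = 0.00222222 per hour.
By memorylessness, E[X | X > 662] = 662 + 1/λ = 662 + 450 = 1112 hours.

1112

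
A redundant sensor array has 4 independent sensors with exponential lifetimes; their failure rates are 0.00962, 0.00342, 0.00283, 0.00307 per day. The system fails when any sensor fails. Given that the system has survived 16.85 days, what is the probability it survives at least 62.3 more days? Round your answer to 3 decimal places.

0.307

Time to first failure ~ Exp(Σλ) with Σλ = 0.01894.
By memorylessness, P(T > 16.85+62.3 | T > 16.85) = P(T > 62.3) = e^(−0.01894·62.3) ≈ 0.307.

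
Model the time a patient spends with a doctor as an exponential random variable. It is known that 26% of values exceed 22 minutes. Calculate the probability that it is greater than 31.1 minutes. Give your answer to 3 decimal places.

e^(−λ·22) = 0.26 ⇒ λ = −ln(0.26)/22 = 0.0612306.
P(X > 31.1) = e^(−0.0612306·31.1) = e^(−1.9043) ≈ 0.149.

0.149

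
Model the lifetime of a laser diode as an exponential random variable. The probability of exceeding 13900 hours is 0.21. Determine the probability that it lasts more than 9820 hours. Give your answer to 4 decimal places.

0.3320

e^(−λ·13900) = 0.21 ⇒ λ = −ln(0.21)/13900 = 0.000112277.
P(X > 9820) = e^(−0.000112277·9820) = e^(−1.1026) ≈ 0.3320.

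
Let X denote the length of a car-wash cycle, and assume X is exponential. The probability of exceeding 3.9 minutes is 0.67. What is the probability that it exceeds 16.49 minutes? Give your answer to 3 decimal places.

0.184

e^(−λ·3.9) = 0.67 ⇒ λ = −ln(0.67)/3.9 = 0.102687.
P(X > 16.49) = e^(−0.102687·16.49) = e^(−1.6933) ≈ 0.184.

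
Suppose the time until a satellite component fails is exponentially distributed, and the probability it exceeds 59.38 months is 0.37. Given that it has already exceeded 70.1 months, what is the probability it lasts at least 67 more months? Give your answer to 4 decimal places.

From e^(−λ·59.38) = 0.37, λ = −ln(0.37)/59.38 = 0.0167439.
Memoryless: P(X > 70.1+67 | X > 70.1) = P(X > 67) = e^(−0.0167439·67) ≈ 0.3257.

0.3257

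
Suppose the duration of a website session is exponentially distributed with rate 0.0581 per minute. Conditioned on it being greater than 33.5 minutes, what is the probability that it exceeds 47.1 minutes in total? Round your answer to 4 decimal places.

P(X > s+t | X > s) = e^(−λ(s+t))/e^(−λs) = e^(−λt), independent of s = 33.5.
P(X > 13.6) = e^(−0.79016) ≈ 0.4538.

0.4538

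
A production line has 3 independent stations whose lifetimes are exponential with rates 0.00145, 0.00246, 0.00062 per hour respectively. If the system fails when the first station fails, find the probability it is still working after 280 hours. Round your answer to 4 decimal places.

0.2813

The time to first failure is exponential with rate Σλ = 0.00145 + 0.00246 + 0.00062 = 0.00453.
P(min > 280) = e^(−0.00453·280) = e^(−1.2684) ≈ 0.2813.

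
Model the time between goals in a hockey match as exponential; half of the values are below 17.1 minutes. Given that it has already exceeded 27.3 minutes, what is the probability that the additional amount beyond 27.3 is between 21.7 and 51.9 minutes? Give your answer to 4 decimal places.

0.2929

For an exponential, median = ln(2)/λ, so λ = ln 2 / 17.1 = 0.0405349 per minute.
Memoryless: the residual past 27.3 is again Exp(λ).
P(21.7 < residual < 51.9) = e^(−λ·21.7) − e^(−λ·51.9) = 0.41495 − 0.12200 ≈ 0.2929.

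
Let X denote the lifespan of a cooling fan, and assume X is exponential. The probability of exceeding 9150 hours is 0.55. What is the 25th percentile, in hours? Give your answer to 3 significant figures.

4400

e^(−λ·9150) = 0.55 ⇒ λ = −ln(0.55)/9150 = 0.0000653374.
25th percentile: 1 − e^(−λt) = 0.25, t = −ln(0.75)/λ = 4403.02 hours.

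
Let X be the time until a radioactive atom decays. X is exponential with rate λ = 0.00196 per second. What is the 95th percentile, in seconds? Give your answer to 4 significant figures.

1528

Set 1 − e^(−λt) = 0.95, so t = −ln(0.05)/λ = 2.9957/0.00196 ≈ 1528.43 seconds.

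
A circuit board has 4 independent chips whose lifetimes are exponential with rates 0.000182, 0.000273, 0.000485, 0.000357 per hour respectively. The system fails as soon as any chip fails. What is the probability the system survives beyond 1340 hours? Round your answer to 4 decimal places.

0.1759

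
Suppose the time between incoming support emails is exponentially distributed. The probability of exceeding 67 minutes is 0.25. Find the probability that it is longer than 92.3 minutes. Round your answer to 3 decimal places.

0.148

e^(−λ·67) = 0.25 ⇒ λ = −ln(0.25)/67 = 0.020691.
P(X > 92.3) = e^(−0.020691·92.3) = e^(−1.9098) ≈ 0.148.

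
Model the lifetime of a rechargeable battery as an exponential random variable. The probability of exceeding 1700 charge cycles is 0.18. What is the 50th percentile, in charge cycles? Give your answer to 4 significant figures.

687.2

e^(−λ·1700) = 0.18 ⇒ λ = −ln(0.18)/1700 = 0.0010087.
50th percentile: 1 − e^(−λt) = 0.5, t = −ln(0.5)/λ = 687.165 charge cycles.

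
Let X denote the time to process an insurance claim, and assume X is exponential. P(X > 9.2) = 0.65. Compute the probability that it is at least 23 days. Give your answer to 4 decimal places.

0.3406

e^(−λ·9.2) = 0.65 ⇒ λ = −ln(0.65)/9.2 = 0.0468242.
P(X > 23) = e^(−0.0468242·23) = e^(−1.077) ≈ 0.3406.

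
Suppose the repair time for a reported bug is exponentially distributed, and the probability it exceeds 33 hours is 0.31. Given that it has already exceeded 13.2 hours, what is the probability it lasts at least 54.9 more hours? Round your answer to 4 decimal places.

From e^(−λ·33) = 0.31, λ = −ln(0.31)/33 = 0.0354904.
Memoryless: P(X > 13.2+54.9 | X > 13.2) = P(X > 54.9) = e^(−0.0354904·54.9) ≈ 0.1425.

0.1425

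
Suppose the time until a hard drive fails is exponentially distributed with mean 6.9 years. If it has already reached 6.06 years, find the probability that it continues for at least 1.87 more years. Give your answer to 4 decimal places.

0.7626

The rate is λ = 1/6.9 = 0.144928 per year.
P(X > s+t | X > s) = e^(−λ(s+t))/e^(−λs) = e^(−λt), independent of s = 6.06.
P(X > 1.87) = e^(−0.27101) ≈ 0.7626.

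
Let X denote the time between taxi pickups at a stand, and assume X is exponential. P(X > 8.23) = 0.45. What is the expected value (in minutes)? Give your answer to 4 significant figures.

e^(−λ·8.23) = 0.45 ⇒ λ = −ln(0.45)/8.23 = 0.097024.
Mean = 1/λ = 10.3067 minutes.

10.31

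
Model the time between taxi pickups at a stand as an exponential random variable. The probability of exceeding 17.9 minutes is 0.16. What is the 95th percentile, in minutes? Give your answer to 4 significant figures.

e^(−λ·17.9) = 0.16 ⇒ λ = −ln(0.16)/17.9 = 0.102379.
95th percentile: 1 − e^(−λt) = 0.95, t = −ln(0.05)/λ = 29.2612 minutes.

29.26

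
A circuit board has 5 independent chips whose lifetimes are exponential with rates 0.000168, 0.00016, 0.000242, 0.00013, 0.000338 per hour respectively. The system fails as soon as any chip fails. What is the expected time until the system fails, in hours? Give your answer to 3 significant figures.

963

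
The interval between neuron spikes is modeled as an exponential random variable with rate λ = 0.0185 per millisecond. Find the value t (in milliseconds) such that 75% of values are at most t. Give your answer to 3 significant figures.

Set 1 − e^(−λt) = 0.75, so t = −ln(0.25)/λ = 1.3863/0.0185 ≈ 74.9348 milliseconds.

74.9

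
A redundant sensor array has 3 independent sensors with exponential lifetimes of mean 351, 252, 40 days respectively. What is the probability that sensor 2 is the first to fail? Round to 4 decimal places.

Rates: λ_i = 1/mean_i → 0.002849, 0.00396825, 0.025; Σλ = 0.0318173.
P(sensor 2 first) = λ_2/Σλ = 0.00396825/0.0318173 ≈ 0.1247.

0.1247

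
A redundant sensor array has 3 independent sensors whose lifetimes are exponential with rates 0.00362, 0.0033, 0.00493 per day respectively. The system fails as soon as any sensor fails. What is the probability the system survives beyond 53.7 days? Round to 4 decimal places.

0.5292

The time to first failure is exponential with rate Σλ = 0.00362 + 0.0033 + 0.00493 = 0.01185.
P(min > 53.7) = e^(−0.01185·53.7) = e^(−0.63635) ≈ 0.5292.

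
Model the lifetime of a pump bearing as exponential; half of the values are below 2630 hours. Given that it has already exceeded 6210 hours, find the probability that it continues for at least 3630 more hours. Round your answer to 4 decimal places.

For an exponential, median = ln(2)/λ, so λ = ln 2 / 2630 = 0.000263554 per hour.
The exponential is memoryless, so the remaining time is again Exp(λ): the condition X > 6210 is irrelevant.
P(X > 3630) = e^(−0.9567) ≈ 0.3842.

0.3842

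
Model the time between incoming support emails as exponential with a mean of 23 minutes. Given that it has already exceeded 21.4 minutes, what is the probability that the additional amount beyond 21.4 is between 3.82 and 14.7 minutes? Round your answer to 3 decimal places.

0.319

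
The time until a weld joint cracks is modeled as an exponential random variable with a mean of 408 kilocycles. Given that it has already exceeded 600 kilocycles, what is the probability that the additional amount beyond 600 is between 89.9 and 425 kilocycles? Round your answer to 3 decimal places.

0.449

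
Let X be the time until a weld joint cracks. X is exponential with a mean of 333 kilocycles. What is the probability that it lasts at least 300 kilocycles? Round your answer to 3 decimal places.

0.406

The rate is λ = 1/333 = 0.003003 per kilocycle.
P(X > 300) = e^(−λ·300) = e^(−0.9009) ≈ 0.406.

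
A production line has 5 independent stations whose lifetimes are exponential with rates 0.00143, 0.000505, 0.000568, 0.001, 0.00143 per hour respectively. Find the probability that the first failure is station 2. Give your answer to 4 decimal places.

The time to first failure is exponential with rate Σλ = 0.00143 + 0.000505 + 0.000568 + 0.001 + 0.00143 = 0.004933.
P(station 2 first) = λ_2/Σλ = 0.000505/0.004933 ≈ 0.1024.

0.1024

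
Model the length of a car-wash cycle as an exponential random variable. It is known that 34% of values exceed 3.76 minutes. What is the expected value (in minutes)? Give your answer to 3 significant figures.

e^(−λ·3.76) = 0.34 ⇒ λ = −ln(0.34)/3.76 = 0.286917.
Mean = 1/λ = 3.48532 minutes.

3.49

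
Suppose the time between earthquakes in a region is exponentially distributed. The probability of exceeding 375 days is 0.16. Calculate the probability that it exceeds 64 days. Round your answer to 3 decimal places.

0.731

e^(−λ·375) = 0.16 ⇒ λ = −ln(0.16)/375 = 0.00488688.
P(X > 64) = e^(−0.00488688·64) = e^(−0.31276) ≈ 0.731.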